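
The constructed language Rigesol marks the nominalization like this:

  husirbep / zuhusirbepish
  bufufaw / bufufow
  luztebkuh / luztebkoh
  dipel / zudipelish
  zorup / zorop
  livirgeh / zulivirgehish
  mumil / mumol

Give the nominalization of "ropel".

husirbep and zorup both end in -p yet inflect differently (zuhusirbepish, zorop), so the final letter is not what conditions the rule; the last vowel is.
"ropel" has last vowel 'e'. The stems whose last vowel is 'e' (livirgeh → zulivirgehish, husirbep → zuhusirbepish, dipel → zudipelish) add zu- … -ish around the stem.
So ropel → zuropelish.

zuropelish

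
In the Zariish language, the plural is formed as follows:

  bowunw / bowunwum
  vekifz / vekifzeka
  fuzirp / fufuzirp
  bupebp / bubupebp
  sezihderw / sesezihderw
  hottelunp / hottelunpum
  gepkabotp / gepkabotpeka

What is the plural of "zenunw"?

bowunw and sezihderw both end in -w yet inflect differently (bowunwum, sesezihderw), so the final letter is not what conditions the rule; the second-to-last letter is.
"zenunw" has second-to-last letter 'n'. The stems whose second-to-last letter is 'n' (hottelunp → hottelunpum, bowunw → bowunwum) add -um.
The other patterns: stems whose second-to-last letter is 'b' or 'r' repeat the first consonant+vowel as a prefix; stems whose second-to-last letter is 'f' or 't' add -eka.
So zenunw → zenunwum.

zenunwum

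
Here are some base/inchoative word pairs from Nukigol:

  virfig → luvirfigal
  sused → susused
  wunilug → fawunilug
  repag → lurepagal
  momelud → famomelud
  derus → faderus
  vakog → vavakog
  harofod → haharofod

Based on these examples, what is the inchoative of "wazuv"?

fawazuv

wunilug and virfig both end in -g yet inflect differently (fawunilug, luvirfigal), so the final letter is not what conditions the rule; the last vowel is.
"wazuv" has last vowel 'u'. The stems whose last vowel is 'u' (wunilug → fawunilug, derus → faderus, momelud → famomelud) add the prefix fa-.
The other patterns: stems whose last vowel is 'a' or 'i' add lu- … -al around the stem; stems whose last vowel is 'e' or 'o' repeat the first consonant+vowel as a prefix.
So wazuv → fawazuv.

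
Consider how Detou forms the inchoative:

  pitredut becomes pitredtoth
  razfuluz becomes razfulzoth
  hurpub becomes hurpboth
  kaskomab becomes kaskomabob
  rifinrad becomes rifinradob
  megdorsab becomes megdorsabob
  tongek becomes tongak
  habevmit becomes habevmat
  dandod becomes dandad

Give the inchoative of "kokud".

hurpub and kaskomab both end in -b yet inflect differently (hurpboth, kaskomabob), so the final letter is not what conditions the rule; the last vowel is.
"kokud" has last vowel 'u'. The stems whose last vowel is 'u' (pitredut → pitredtoth, razfuluz → razfulzoth, hurpub → hurpboth) delete the last vowel and add -oth.
The other patterns: stems whose last vowel is 'a' add -ob; stems whose last vowel is 'e', 'i' or 'o' change the last vowel to 'a'.
So kokud → kokdoth.

kokdoth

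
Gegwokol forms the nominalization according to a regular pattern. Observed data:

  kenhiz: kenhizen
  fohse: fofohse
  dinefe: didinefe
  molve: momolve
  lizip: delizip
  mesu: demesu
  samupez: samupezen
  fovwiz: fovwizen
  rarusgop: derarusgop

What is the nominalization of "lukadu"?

delukadu

kenhiz and lizip both have last vowel 'i' yet inflect differently (kenhizen, delizip), so the last vowel is not what conditions the rule; the final letter is.
"lukadu" ends in -u. The one such stem in the data (mesu → demesu) adds the prefix de-, so the same rule applies.
So lukadu → delukadu.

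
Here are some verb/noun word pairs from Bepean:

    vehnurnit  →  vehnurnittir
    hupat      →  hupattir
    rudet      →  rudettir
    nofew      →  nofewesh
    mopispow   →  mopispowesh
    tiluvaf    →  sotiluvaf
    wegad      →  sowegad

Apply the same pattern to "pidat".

pidattir

rudet and nofew both have last vowel 'e' yet inflect differently (rudettir, nofewesh), so the last vowel is not what conditions the rule; the final letter is.
"pidat" ends in -t. The stems ending in -t (vehnurnit → vehnurnittir, hupat → hupattir, rudet → rudettir) double the final consonant and add -ir.
The other patterns: stems ending in -w add -esh; stems ending in -d or -f add the prefix so-.
So pidat → pidattir.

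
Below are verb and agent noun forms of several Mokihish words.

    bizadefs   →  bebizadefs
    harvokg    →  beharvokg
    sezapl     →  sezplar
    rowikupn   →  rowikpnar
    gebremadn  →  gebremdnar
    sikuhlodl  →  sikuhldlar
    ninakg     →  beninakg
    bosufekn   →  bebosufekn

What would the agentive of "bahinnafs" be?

"bahinnafs" has second-to-last letter 'f'. The one such stem in the data (bizadefs → bebizadefs) adds the prefix be-, so the same rule applies.
The other pattern: stems whose second-to-last letter is 'd' or 'p' delete the last vowel and add -ar.
So bahinnafs → bebahinnafs.

bebahinnafs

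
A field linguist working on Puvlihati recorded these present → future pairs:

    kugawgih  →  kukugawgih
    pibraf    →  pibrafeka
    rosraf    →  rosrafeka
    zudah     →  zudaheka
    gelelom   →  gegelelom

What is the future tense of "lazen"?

zudah and kugawgih both end in -h yet inflect differently (zudaheka, kukugawgih), so the final letter is not what conditions the rule; the number of vowels is.
"lazen" has 2 vowels. The stems with 2 vowels (zudah → zudaheka, pibraf → pibrafeka, rosraf → rosrafeka) add -eka.
So lazen → lazeneka.

lazeneka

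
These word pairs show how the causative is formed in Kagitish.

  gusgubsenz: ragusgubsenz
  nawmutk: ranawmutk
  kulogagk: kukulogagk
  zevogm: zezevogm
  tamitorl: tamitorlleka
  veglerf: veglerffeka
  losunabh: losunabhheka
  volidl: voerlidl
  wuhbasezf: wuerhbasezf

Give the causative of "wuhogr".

"wuhogr" has second-to-last letter 'g'. The stems whose second-to-last letter is 'g' (kulogagk → kukulogagk, zevogm → zezevogm) repeat the first consonant+vowel as a prefix.
The other patterns: stems whose second-to-last letter is 'n' or 't' add the prefix ra-; stems whose second-to-last letter is 'b' or 'r' double the final consonant and add -eka; stems whose second-to-last letter is 'd' or 'z' insert -er- after the first vowel.
So wuhogr → wuwuhogr.

wuwuhogr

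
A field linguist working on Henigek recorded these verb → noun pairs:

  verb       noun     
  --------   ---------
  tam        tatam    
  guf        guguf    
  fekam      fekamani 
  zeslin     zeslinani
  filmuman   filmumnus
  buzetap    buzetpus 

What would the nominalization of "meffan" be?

meffanani

tam and fekam both end in -m yet inflect differently (tatam, fekamani), so the final letter is not what conditions the rule; the number of vowels is.
"meffan" has 2 vowels. The stems with 2 vowels (fekam → fekamani, zeslin → zeslinani) add -ani.
The other patterns: stems with 1 vowel repeat the first consonant+vowel as a prefix; stems with 3 vowels delete the last vowel and add -us.
So meffan → meffanani.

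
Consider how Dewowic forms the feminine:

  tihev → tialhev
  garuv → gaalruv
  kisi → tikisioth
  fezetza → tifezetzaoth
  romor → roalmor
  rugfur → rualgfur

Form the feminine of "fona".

tifonaoth

romor and kisi both have 2 vowels yet inflect differently (roalmor, tikisioth), so the number of vowels is not what conditions the rule; whether the stem ends in a vowel or a consonant is.
"fona" ends in a vowel. The stems ending in a vowel (kisi → tikisioth, fezetza → tifezetzaoth) add ti- … -oth around the stem.
The other pattern: stems ending in a consonant insert -al- after the first vowel.
So fona → tifonaoth.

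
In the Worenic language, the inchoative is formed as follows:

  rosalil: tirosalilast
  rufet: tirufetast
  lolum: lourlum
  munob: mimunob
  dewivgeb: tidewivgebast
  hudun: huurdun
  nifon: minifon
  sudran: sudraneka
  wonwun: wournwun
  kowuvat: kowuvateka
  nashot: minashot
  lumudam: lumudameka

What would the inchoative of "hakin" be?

lolum and lumudam both end in -m yet inflect differently (lourlum, lumudameka), so the final letter is not what conditions the rule; the last vowel is.
"hakin" has last vowel 'i'. The one such stem in the data (rosalil → tirosalilast) adds ti- … -ast around the stem, so the same rule applies.
The other patterns: stems whose last vowel is 'u' insert -ur- after the first vowel; stems whose last vowel is 'a' add -eka; stems whose last vowel is 'o' add the prefix mi-.
So hakin → tihakinast.

tihakinast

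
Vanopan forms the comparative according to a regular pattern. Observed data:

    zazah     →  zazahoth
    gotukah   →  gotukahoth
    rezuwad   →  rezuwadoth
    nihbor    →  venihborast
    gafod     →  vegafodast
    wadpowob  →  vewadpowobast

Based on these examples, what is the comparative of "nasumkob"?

venasumkobast

rezuwad and gafod both end in -d yet inflect differently (rezuwadoth, vegafodast), so the final letter is not what conditions the rule; the last vowel is.
"nasumkob" has last vowel 'o'. The stems whose last vowel is 'o' (nihbor → venihborast, gafod → vegafodast, wadpowob → vewadpowobast) add ve- … -ast around the stem.
So nasumkob → venasumkobast.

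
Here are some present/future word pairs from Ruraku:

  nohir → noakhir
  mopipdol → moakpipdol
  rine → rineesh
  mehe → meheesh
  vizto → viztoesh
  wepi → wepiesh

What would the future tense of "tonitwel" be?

toaknitwel

"tonitwel" ends in a consonant. The stems ending in a consonant (nohir → noakhir, mopipdol → moakpipdol) insert -ak- after the first vowel.
So tonitwel → toaknitwel.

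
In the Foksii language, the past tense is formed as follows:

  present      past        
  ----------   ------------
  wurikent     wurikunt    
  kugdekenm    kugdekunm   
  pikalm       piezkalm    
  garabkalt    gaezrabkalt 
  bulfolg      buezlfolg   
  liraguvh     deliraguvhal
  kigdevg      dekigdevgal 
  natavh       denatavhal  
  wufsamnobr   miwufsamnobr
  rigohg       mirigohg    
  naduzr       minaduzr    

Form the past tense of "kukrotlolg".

"kukrotlolg" has second-to-last letter 'l'. The stems whose second-to-last letter is 'l' (pikalm → piezkalm, garabkalt → gaezrabkalt, bulfolg → buezlfolg) insert -ez- after the first vowel.
So kukrotlolg → kuezkrotlolg.

kuezkrotlolg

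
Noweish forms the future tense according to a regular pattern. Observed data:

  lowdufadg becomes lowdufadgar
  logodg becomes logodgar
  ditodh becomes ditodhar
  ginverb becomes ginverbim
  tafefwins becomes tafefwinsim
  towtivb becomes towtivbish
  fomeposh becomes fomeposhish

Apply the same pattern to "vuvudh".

vuvudhar

ginverb and towtivb both end in -b yet inflect differently (ginverbim, towtivbish), so the final letter is not what conditions the rule; the second-to-last letter is.
"vuvudh" has second-to-last letter 'd'. The stems whose second-to-last letter is 'd' (lowdufadg → lowdufadgar, logodg → logodgar, ditodh → ditodhar) add -ar.
The other patterns: stems whose second-to-last letter is 'n' or 'r' add -im; stems whose second-to-last letter is 's' or 'v' add -ish.
So vuvudh → vuvudhar.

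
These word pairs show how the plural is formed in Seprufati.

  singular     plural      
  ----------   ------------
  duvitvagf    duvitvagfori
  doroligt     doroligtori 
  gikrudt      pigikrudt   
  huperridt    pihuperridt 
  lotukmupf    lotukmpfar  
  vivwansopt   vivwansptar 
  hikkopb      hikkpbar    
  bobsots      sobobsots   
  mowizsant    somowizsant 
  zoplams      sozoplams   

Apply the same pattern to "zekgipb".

doroligt and gikrudt both end in -t yet inflect differently (doroligtori, pigikrudt), so the final letter is not what conditions the rule; the second-to-last letter is.
"zekgipb" has second-to-last letter 'p'. The stems whose second-to-last letter is 'p' (lotukmupf → lotukmpfar, vivwansopt → vivwansptar, hikkopb → hikkpbar) delete the last vowel and add -ar.
So zekgipb → zekgpbar.

zekgpbar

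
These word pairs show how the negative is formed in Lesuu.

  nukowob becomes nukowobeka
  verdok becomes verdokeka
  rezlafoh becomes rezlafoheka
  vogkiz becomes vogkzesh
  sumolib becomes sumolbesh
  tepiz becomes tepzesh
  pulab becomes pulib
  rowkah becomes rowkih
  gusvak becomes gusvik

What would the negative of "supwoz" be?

supwozeka

"supwoz" has last vowel 'o'. The stems whose last vowel is 'o' (nukowob → nukowobeka, verdok → verdokeka, rezlafoh → rezlafoheka) add -eka.
The other patterns: stems whose last vowel is 'i' delete the last vowel and add -esh; stems whose last vowel is 'a' change the last vowel to 'i'.
So supwoz → supwozeka.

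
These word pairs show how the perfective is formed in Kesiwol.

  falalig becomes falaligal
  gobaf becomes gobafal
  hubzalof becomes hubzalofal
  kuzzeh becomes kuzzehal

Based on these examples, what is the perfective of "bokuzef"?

bokuzefal

Every pair shown (falalig → falaligal, gobaf → gobafal, hubzalof → hubzalofal, …) follows the same rule: add -al.
So bokuzef → bokuzefal.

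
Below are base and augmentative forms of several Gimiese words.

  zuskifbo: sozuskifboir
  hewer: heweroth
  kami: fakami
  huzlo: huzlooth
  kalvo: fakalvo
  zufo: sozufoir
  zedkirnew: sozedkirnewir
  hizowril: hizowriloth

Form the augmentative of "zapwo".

zufo and huzlo both end in -o yet inflect differently (sozufoir, huzlooth), so the final letter is not what conditions the rule; the first letter is.
"zapwo" begins with z-. The stems beginning with z- (zedkirnew → sozedkirnewir, zufo → sozufoir, zuskifbo → sozuskifboir) add so- … -ir around the stem.
The other patterns: stems beginning with h- add -oth; stems beginning with k- add the prefix fa-.
So zapwo → sozapwoir.

sozapwoir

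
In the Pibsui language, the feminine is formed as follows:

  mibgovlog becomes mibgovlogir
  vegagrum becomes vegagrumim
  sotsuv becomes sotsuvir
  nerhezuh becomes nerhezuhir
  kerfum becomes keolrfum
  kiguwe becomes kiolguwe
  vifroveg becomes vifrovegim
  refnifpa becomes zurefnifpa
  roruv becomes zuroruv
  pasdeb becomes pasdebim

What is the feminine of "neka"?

kerfum and vegagrum both end in -m yet inflect differently (keolrfum, vegagrumim), so the final letter is not what conditions the rule; the first letter is.
"neka" begins with n-. The one such stem in the data (nerhezuh → nerhezuhir) adds -ir, so the same rule applies.
So neka → nekair.

nekair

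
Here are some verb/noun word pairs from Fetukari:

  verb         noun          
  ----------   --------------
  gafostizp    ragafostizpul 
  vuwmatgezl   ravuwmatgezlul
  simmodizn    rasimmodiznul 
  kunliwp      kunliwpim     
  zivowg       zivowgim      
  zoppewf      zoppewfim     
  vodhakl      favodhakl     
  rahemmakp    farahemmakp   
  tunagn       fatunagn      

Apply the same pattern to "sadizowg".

"sadizowg" has second-to-last letter 'w'. The stems whose second-to-last letter is 'w' (kunliwp → kunliwpim, zivowg → zivowgim, zoppewf → zoppewfim) add -im.
So sadizowg → sadizowgim.

sadizowgim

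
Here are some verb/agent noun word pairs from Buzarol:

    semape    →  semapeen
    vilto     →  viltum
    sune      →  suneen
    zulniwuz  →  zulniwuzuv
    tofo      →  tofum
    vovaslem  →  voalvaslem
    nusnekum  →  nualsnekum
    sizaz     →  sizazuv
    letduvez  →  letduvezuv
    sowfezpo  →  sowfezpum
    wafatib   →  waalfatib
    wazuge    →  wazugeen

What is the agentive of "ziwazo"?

letduvez and wazuge both have last vowel 'e' yet inflect differently (letduvezuv, wazugeen), so the last vowel is not what conditions the rule; the final letter is.
"ziwazo" ends in -o. The stems ending in -o (tofo → tofum, sowfezpo → sowfezpum, vilto → viltum) drop the final letter and add -um.
So ziwazo → ziwazum.

ziwazum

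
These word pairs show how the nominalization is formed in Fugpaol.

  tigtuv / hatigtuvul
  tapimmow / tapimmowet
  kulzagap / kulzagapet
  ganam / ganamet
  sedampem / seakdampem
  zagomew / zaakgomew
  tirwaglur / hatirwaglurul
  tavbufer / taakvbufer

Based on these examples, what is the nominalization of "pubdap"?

tirwaglur and tavbufer both end in -r yet inflect differently (hatirwaglurul, taakvbufer), so the final letter is not what conditions the rule; the last vowel is.
"pubdap" has last vowel 'a'. The stems whose last vowel is 'a' (kulzagap → kulzagapet, ganam → ganamet) add -et.
So pubdap → pubdapet.

pubdapet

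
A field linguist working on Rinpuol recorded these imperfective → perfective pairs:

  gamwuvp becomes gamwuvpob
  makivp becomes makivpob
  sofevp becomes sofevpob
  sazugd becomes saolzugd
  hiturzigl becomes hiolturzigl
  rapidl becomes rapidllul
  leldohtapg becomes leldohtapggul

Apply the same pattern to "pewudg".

pewudggul

hiturzigl and rapidl both end in -l yet inflect differently (hiolturzigl, rapidllul), so the final letter is not what conditions the rule; the second-to-last letter is.
"pewudg" has second-to-last letter 'd'. The one such stem in the data (rapidl → rapidllul) doubles the final consonant and adds -ul (as does leldohtapg), so the same rule applies.
The other patterns: stems whose second-to-last letter is 'v' add -ob; stems whose second-to-last letter is 'g' insert -ol- after the first vowel.
So pewudg → pewudggul.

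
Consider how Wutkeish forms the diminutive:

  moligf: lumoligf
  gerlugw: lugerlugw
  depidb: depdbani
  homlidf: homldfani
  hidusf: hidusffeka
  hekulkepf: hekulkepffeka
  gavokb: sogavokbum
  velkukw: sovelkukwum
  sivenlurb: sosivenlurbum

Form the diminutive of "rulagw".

lurulagw

moligf and homlidf both end in -f yet inflect differently (lumoligf, homldfani), so the final letter is not what conditions the rule; the second-to-last letter is.
"rulagw" has second-to-last letter 'g'. The stems whose second-to-last letter is 'g' (moligf → lumoligf, gerlugw → lugerlugw) add the prefix lu-.
The other patterns: stems whose second-to-last letter is 'd' delete the last vowel and add -ani; stems whose second-to-last letter is 'p' or 's' double the final consonant and add -eka; stems whose second-to-last letter is 'k' or 'r' add so- … -um around the stem.
So rulagw → lurulagw.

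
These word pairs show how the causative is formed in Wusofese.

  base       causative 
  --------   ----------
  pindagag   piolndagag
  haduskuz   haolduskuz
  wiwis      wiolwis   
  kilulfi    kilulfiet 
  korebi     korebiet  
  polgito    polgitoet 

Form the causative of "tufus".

wiwis and kilulfi both have last vowel 'i' yet inflect differently (wiolwis, kilulfiet), so the last vowel is not what conditions the rule; whether the stem ends in a vowel or a consonant is.
"tufus" ends in a consonant. The stems ending in a consonant (pindagag → piolndagag, haduskuz → haolduskuz, wiwis → wiolwis) insert -ol- after the first vowel.
So tufus → tuolfus.

tuolfus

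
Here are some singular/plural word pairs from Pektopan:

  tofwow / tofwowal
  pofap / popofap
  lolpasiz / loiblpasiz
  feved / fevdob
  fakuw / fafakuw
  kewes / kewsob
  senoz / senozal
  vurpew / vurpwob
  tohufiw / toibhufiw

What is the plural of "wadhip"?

lolpasiz and senoz both end in -z yet inflect differently (loiblpasiz, senozal), so the final letter is not what conditions the rule; the last vowel is.
"wadhip" has last vowel 'i'. The stems whose last vowel is 'i' (tohufiw → toibhufiw, lolpasiz → loiblpasiz) insert -ib- after the first vowel.
The other patterns: stems whose last vowel is 'o' add -al; stems whose last vowel is 'e' delete the last vowel and add -ob; stems whose last vowel is 'a' or 'u' repeat the first consonant+vowel as a prefix.
So wadhip → waibdhip.

waibdhip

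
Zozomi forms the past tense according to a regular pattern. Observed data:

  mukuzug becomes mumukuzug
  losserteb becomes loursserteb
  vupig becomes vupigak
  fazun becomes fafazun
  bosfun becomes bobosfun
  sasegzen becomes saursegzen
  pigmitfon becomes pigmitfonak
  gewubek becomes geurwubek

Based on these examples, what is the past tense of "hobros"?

hobrosak

"hobros" has last vowel 'o'. The one such stem in the data (pigmitfon → pigmitfonak) adds -ak, so the same rule applies.
So hobros → hobrosak.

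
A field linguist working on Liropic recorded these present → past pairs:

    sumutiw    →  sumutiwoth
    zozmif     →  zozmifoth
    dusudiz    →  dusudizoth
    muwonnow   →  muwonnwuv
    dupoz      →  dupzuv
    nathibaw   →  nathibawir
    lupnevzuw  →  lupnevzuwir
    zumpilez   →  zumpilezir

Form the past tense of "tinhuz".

tinhuzir

sumutiw and muwonnow both end in -w yet inflect differently (sumutiwoth, muwonnwuv), so the final letter is not what conditions the rule; the last vowel is.
"tinhuz" has last vowel 'u'. The one such stem in the data (lupnevzuw → lupnevzuwir) adds -ir, so the same rule applies.
The other patterns: stems whose last vowel is 'i' add -oth; stems whose last vowel is 'o' delete the last vowel and add -uv.
So tinhuz → tinhuzir.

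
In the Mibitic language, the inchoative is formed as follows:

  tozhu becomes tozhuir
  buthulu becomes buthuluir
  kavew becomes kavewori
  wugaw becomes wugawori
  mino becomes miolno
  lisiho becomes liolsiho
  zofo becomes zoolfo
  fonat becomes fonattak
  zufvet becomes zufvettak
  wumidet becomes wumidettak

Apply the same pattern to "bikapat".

wugaw and fonat both have last vowel 'a' yet inflect differently (wugawori, fonattak), so the last vowel is not what conditions the rule; the final letter is.
"bikapat" ends in -t. The stems ending in -t (fonat → fonattak, zufvet → zufvettak, wumidet → wumidettak) double the final consonant and add -ak.
The other patterns: stems ending in -u add -ir; stems ending in -w add -ori; stems ending in -o insert -ol- after the first vowel.
So bikapat → bikapattak.

bikapattak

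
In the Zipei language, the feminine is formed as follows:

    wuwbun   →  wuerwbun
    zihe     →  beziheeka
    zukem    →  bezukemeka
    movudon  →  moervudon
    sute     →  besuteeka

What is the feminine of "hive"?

behiveeka

zukem and wuwbun both have 2 vowels yet inflect differently (bezukemeka, wuerwbun), so the number of vowels is not what conditions the rule; the final letter is.
"hive" ends in -e. The stems ending in -e (sute → besuteeka, zihe → beziheeka) add be- … -eka around the stem.
The other pattern: stems ending in -n insert -er- after the first vowel.
So hive → behiveeka.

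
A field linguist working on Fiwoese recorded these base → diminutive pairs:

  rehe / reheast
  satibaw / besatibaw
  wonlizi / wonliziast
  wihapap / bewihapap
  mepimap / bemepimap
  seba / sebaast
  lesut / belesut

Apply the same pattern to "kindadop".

seba and wihapap both have last vowel 'a' yet inflect differently (sebaast, bewihapap), so the last vowel is not what conditions the rule; whether the stem ends in a vowel or a consonant is.
"kindadop" ends in a consonant. The stems ending in a consonant (lesut → belesut, wihapap → bewihapap, mepimap → bemepimap) add the prefix be-.
The other pattern: stems ending in a vowel add -ast.
So kindadop → bekindadop.

bekindadop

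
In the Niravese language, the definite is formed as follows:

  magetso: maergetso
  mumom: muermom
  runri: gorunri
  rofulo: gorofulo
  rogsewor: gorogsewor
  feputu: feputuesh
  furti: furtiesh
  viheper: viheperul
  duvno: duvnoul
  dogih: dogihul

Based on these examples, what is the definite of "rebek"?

magetso and rofulo both end in -o yet inflect differently (maergetso, gorofulo), so the final letter is not what conditions the rule; the first letter is.
"rebek" begins with r-. The stems beginning with r- (runri → gorunri, rofulo → gorofulo, rogsewor → gorogsewor) add the prefix go-.
The other patterns: stems beginning with m- insert -er- after the first vowel; stems beginning with f- add -esh; stems beginning with d- or v- add -ul.
So rebek → gorebek.

gorebek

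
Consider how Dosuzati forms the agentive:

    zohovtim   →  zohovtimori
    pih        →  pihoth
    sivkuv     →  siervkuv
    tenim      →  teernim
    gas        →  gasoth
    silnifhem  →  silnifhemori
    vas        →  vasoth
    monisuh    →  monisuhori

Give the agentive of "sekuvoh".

sekuvohori

"sekuvoh" has 3 vowels. The stems with 3 vowels (monisuh → monisuhori, silnifhem → silnifhemori, zohovtim → zohovtimori) add -ori.
So sekuvoh → sekuvohori.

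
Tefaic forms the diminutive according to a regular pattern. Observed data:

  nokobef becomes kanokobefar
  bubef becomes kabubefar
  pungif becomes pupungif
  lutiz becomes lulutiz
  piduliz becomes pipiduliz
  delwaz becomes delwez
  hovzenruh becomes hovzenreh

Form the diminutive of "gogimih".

gogogimih

nokobef and pungif both end in -f yet inflect differently (kanokobefar, pupungif), so the final letter is not what conditions the rule; the last vowel is.
"gogimih" has last vowel 'i'. The stems whose last vowel is 'i' (pungif → pupungif, lutiz → lulutiz, piduliz → pipiduliz) repeat the first consonant+vowel as a prefix.
So gogimih → gogogimih.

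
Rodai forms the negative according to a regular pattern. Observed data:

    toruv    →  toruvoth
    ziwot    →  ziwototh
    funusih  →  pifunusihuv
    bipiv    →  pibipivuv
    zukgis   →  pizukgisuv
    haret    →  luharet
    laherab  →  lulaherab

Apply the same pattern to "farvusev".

toruv and bipiv both end in -v yet inflect differently (toruvoth, pibipivuv), so the final letter is not what conditions the rule; the last vowel is.
"farvusev" has last vowel 'e'. The one such stem in the data (haret → luharet) adds the prefix lu-, so the same rule applies.
The other patterns: stems whose last vowel is 'o' or 'u' add -oth; stems whose last vowel is 'i' add pi- … -uv around the stem.
So farvusev → lufarvusev.

lufarvusev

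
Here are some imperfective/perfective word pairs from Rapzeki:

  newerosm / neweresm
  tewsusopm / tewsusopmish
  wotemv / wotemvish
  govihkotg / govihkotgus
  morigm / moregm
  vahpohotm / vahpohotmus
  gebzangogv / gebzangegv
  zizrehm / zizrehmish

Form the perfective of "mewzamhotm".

vahpohotm and morigm both end in -m yet inflect differently (vahpohotmus, moregm), so the final letter is not what conditions the rule; the second-to-last letter is.
"mewzamhotm" has second-to-last letter 't'. The stems whose second-to-last letter is 't' (vahpohotm → vahpohotmus, govihkotg → govihkotgus) add -us.
So mewzamhotm → mewzamhotmus.

mewzamhotmus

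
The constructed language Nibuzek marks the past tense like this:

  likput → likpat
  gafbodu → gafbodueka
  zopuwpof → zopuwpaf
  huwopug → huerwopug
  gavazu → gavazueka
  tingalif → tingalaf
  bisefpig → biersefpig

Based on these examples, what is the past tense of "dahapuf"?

huwopug and gafbodu both have last vowel 'u' yet inflect differently (huerwopug, gafbodueka), so the last vowel is not what conditions the rule; the final letter is.
"dahapuf" ends in -f. The stems ending in -f (tingalif → tingalaf, zopuwpof → zopuwpaf) change the last vowel to 'a'.
So dahapuf → dahapaf.

dahapaf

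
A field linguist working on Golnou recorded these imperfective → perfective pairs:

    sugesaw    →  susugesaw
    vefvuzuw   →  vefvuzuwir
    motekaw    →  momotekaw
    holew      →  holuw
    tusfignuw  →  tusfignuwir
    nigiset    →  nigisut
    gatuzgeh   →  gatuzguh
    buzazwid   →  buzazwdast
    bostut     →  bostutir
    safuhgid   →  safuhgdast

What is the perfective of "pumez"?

bostut and nigiset both end in -t yet inflect differently (bostutir, nigisut), so the final letter is not what conditions the rule; the last vowel is.
"pumez" has last vowel 'e'. The stems whose last vowel is 'e' (nigiset → nigisut, holew → holuw, gatuzgeh → gatuzguh) change the last vowel to 'u'.
So pumez → pumuz.

pumuz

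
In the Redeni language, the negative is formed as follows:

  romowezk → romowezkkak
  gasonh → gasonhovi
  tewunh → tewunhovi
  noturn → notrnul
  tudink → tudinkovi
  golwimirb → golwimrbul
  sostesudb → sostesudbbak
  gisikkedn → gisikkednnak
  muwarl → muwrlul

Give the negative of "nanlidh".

nanlidhhak

tudink and romowezk both end in -k yet inflect differently (tudinkovi, romowezkkak), so the final letter is not what conditions the rule; the second-to-last letter is.
"nanlidh" has second-to-last letter 'd'. The stems whose second-to-last letter is 'd' (sostesudb → sostesudbbak, gisikkedn → gisikkednnak) double the final consonant and add -ak.
So nanlidh → nanlidhhak.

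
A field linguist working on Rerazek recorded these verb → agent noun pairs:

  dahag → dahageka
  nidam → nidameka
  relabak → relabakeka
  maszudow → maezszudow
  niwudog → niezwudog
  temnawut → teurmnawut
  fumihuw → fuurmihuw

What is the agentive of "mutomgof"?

"mutomgof" has last vowel 'o'. The stems whose last vowel is 'o' (maszudow → maezszudow, niwudog → niezwudog) insert -ez- after the first vowel.
The other patterns: stems whose last vowel is 'a' add -eka; stems whose last vowel is 'u' insert -ur- after the first vowel.
So mutomgof → mueztomgof.

mueztomgof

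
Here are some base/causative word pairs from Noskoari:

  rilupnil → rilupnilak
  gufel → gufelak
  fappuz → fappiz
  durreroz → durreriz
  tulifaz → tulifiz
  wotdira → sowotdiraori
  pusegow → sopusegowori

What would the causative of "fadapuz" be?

tulifaz and wotdira both have last vowel 'a' yet inflect differently (tulifiz, sowotdiraori), so the last vowel is not what conditions the rule; the final letter is.
"fadapuz" ends in -z. The stems ending in -z (fappuz → fappiz, durreroz → durreriz, tulifaz → tulifiz) change the last vowel to 'i'.
The other patterns: stems ending in -l add -ak; stems ending in -a or -w add so- … -ori around the stem.
So fadapuz → fadapiz.

fadapiz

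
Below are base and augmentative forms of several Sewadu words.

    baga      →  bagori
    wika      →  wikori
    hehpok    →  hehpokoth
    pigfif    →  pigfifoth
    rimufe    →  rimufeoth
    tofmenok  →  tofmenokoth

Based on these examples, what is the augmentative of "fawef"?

baga and hehpok both have 2 vowels yet inflect differently (bagori, hehpokoth), so the number of vowels is not what conditions the rule; the final letter is.
"fawef" ends in -f. The one such stem in the data (pigfif → pigfifoth) adds -oth, so the same rule applies.
The other pattern: stems ending in -a drop the final letter and add -ori.
So fawef → fawefoth.

fawefoth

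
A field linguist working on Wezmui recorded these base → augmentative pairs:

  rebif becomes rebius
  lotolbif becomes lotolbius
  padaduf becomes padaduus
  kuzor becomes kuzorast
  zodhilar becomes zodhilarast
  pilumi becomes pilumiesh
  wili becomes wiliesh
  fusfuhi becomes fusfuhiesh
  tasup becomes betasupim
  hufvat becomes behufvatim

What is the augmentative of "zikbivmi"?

rebif and pilumi both have last vowel 'i' yet inflect differently (rebius, pilumiesh), so the last vowel is not what conditions the rule; the final letter is.
"zikbivmi" ends in -i. The stems ending in -i (pilumi → pilumiesh, wili → wiliesh, fusfuhi → fusfuhiesh) add -esh.
The other patterns: stems ending in -f drop the final letter and add -us; stems ending in -r add -ast; stems ending in -p or -t add be- … -im around the stem.
So zikbivmi → zikbivmiesh.

zikbivmiesh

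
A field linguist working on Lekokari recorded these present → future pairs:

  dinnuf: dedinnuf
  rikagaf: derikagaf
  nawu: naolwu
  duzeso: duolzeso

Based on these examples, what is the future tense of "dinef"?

dedinef

"dinef" ends in a consonant. The stems ending in a consonant (dinnuf → dedinnuf, rikagaf → derikagaf) add the prefix de-.
The other pattern: stems ending in a vowel insert -ol- after the first vowel.
So dinef → dedinef.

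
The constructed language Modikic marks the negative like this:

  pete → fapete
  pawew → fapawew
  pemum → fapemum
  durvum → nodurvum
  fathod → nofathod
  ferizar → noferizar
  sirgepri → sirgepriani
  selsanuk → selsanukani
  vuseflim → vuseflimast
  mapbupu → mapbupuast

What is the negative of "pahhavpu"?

fapahhavpu

pemum and durvum both end in -m yet inflect differently (fapemum, nodurvum), so the final letter is not what conditions the rule; the first letter is.
"pahhavpu" begins with p-. The stems beginning with p- (pete → fapete, pawew → fapawew, pemum → fapemum) add the prefix fa-.
So pahhavpu → fapahhavpu.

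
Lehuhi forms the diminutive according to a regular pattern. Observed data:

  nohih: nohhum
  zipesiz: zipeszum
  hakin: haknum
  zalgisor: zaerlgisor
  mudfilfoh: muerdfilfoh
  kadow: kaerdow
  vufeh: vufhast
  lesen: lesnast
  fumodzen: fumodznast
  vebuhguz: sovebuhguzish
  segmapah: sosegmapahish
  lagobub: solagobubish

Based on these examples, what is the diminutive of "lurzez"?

lurzzast

nohih and mudfilfoh both end in -h yet inflect differently (nohhum, muerdfilfoh), so the final letter is not what conditions the rule; the last vowel is.
"lurzez" has last vowel 'e'. The stems whose last vowel is 'e' (vufeh → vufhast, lesen → lesnast, fumodzen → fumodznast) delete the last vowel and add -ast.
The other patterns: stems whose last vowel is 'i' delete the last vowel and add -um; stems whose last vowel is 'o' insert -er- after the first vowel; stems whose last vowel is 'a' or 'u' add so- … -ish around the stem.
So lurzez → lurzzast.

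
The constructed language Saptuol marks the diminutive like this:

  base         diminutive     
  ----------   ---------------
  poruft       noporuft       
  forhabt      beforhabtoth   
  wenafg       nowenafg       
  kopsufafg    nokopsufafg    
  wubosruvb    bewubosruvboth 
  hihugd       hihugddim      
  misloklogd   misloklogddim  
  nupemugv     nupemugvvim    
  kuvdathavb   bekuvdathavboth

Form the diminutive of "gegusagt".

gegusagttim

poruft and forhabt both end in -t yet inflect differently (noporuft, beforhabtoth), so the final letter is not what conditions the rule; the second-to-last letter is.
"gegusagt" has second-to-last letter 'g'. The stems whose second-to-last letter is 'g' (misloklogd → misloklogddim, hihugd → hihugddim, nupemugv → nupemugvvim) double the final consonant and add -im.
So gegusagt → gegusagttim.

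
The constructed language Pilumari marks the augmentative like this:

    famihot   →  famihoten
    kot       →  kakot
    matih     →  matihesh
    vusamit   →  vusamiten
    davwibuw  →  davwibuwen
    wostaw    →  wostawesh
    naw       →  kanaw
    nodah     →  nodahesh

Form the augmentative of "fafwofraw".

fafwofrawen

naw and wostaw both end in -w yet inflect differently (kanaw, wostawesh), so the final letter is not what conditions the rule; the number of vowels is.
"fafwofraw" has 3 vowels. The stems with 3 vowels (vusamit → vusamiten, davwibuw → davwibuwen, famihot → famihoten) add -en.
So fafwofraw → fafwofrawen.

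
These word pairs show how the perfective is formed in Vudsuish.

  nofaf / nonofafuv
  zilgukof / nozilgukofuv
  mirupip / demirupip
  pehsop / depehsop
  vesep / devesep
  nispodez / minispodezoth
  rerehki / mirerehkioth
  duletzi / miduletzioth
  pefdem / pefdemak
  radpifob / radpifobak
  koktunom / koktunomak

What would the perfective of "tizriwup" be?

detizriwup

zilgukof and pehsop both have last vowel 'o' yet inflect differently (nozilgukofuv, depehsop), so the last vowel is not what conditions the rule; the final letter is.
"tizriwup" ends in -p. The stems ending in -p (mirupip → demirupip, pehsop → depehsop, vesep → devesep) add the prefix de-.
The other patterns: stems ending in -f add no- … -uv around the stem; stems ending in -i or -z add mi- … -oth around the stem; stems ending in -b or -m add -ak.
So tizriwup → detizriwup.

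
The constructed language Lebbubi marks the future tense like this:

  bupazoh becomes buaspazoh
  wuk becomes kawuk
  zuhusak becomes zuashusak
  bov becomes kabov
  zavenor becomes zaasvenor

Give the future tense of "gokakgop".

goaskakgop

zuhusak and wuk both end in -k yet inflect differently (zuashusak, kawuk), so the final letter is not what conditions the rule; the number of vowels is.
"gokakgop" has 3 vowels. The stems with 3 vowels (bupazoh → buaspazoh, zavenor → zaasvenor, zuhusak → zuashusak) insert -as- after the first vowel.
The other pattern: stems with 1 vowel add the prefix ka-.
So gokakgop → goaskakgop.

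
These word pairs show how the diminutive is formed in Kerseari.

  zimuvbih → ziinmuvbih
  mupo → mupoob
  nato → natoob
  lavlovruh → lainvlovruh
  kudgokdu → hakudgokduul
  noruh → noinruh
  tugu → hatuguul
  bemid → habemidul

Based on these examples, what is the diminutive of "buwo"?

zimuvbih and bemid both have last vowel 'i' yet inflect differently (ziinmuvbih, habemidul), so the last vowel is not what conditions the rule; the final letter is.
"buwo" ends in -o. The stems ending in -o (mupo → mupoob, nato → natoob) add -ob.
So buwo → buwoob.

buwoob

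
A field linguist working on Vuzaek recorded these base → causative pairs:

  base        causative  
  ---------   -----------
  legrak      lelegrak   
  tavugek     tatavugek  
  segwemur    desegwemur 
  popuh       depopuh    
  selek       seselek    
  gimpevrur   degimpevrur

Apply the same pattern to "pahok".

papahok

selek and segwemur both begin with s- yet inflect differently (seselek, desegwemur), so the first letter is not what conditions the rule; the final letter is.
"pahok" ends in -k. The stems ending in -k (selek → seselek, tavugek → tatavugek, legrak → lelegrak) repeat the first consonant+vowel as a prefix.
The other pattern: stems ending in -h or -r add the prefix de-.
So pahok → papahok.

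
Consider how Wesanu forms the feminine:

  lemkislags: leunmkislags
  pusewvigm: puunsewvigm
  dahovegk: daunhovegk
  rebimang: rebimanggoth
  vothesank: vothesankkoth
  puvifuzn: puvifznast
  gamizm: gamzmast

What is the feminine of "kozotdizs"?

kozotdzsast

"kozotdizs" has second-to-last letter 'z'. The stems whose second-to-last letter is 'z' (puvifuzn → puvifznast, gamizm → gamzmast) delete the last vowel and add -ast.
So kozotdizs → kozotdzsast.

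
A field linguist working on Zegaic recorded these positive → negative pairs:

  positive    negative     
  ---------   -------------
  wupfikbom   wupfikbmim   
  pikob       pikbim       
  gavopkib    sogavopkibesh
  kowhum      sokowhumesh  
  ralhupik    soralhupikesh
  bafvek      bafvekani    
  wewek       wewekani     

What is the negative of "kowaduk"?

pikob and gavopkib both end in -b yet inflect differently (pikbim, sogavopkibesh), so the final letter is not what conditions the rule; the last vowel is.
"kowaduk" has last vowel 'u'. The one such stem in the data (kowhum → sokowhumesh) adds so- … -esh around the stem, so the same rule applies.
So kowaduk → sokowadukesh.

sokowadukesh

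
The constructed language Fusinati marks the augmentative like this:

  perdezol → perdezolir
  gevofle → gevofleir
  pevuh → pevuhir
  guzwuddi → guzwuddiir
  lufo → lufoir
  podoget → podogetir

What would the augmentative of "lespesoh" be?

Every pair shown (perdezol → perdezolir, gevofle → gevofleir, pevuh → pevuhir, …) follows the same rule: add -ir.
So lespesoh → lespesohir.

lespesohir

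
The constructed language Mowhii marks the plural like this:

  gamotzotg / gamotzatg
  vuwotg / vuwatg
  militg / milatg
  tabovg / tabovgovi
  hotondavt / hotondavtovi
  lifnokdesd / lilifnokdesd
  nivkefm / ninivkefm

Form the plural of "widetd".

gamotzotg and tabovg both end in -g yet inflect differently (gamotzatg, tabovgovi), so the final letter is not what conditions the rule; the second-to-last letter is.
"widetd" has second-to-last letter 't'. The stems whose second-to-last letter is 't' (gamotzotg → gamotzatg, vuwotg → vuwatg, militg → milatg) change the last vowel to 'a'.
The other patterns: stems whose second-to-last letter is 'v' add -ovi; stems whose second-to-last letter is 'f' or 's' repeat the first consonant+vowel as a prefix.
So widetd → widatd.

widatd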